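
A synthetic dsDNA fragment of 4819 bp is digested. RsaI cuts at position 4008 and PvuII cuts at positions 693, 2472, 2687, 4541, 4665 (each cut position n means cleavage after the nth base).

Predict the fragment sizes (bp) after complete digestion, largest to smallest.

Combined cut positions (sorted): 693, 2472, 2687, 4008, 4541, 4665.
Linear molecule, 6 cuts → 7 fragments:
  693 − 0 = 693 bp
  2472 − 693 = 1779 bp
  2687 − 2472 = 215 bp
  4008 − 2687 = 1321 bp
  4541 − 4008 = 533 bp
  4665 − 4541 = 124 bp
  4819 − 4665 = 154 bp
Sorted largest to smallest: 1779, 1321, 693, 533, 215, 154, 124 bp.

1779, 1321, 693, 533, 215, 154, 124 bp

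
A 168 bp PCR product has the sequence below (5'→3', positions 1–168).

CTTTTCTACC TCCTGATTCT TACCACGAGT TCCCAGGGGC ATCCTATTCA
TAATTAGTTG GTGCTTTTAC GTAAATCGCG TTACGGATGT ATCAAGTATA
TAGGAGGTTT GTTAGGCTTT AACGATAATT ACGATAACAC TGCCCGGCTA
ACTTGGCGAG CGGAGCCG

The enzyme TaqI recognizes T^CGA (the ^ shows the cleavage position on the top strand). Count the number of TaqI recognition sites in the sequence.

0

No occurrence of TCGA is present in the sequence.
TaqI does not cut: 0 sites.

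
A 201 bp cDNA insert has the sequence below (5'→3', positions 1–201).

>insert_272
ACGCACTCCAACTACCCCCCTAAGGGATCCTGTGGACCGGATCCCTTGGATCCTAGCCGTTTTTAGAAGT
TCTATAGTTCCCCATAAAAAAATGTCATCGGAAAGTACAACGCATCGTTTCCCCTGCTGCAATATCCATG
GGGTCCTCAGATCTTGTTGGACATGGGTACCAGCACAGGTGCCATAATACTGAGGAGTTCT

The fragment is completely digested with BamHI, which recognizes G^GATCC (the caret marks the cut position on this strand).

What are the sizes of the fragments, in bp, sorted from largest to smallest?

BamHI sites (GGATCC) start at positions 25, 39, 48.
BamHI cuts after the first base of each site, so after positions 25, 39, 48.
Linear molecule, 3 cuts → 4 fragments:
  1–25 → 25 bp
  26–39 → 14 bp
  40–48 → 9 bp
  49–201 → 153 bp
Sorted largest to smallest: 153, 25, 14, 9 bp.

153, 25, 14, 9 bp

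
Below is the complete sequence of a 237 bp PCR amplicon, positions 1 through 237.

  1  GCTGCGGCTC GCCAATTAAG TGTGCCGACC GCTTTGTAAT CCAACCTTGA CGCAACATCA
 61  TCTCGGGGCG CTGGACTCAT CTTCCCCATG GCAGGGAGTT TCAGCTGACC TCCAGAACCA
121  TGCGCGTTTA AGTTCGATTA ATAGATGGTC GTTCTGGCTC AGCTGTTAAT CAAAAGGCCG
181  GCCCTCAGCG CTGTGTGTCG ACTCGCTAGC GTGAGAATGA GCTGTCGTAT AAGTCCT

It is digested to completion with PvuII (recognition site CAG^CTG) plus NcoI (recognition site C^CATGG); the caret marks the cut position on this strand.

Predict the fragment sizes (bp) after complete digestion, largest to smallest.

PvuII sites (CAGCTG) start at positions 102, 160.
PvuII cuts after base 3 of each site, so after positions 104, 162.
The NcoI site (CCATGG) starts at position 86.
NcoI cuts after the first base of each site, so after position 86.
Combined cut positions: 86, 104, 162.
Linear molecule, 3 cuts → 4 fragments:
  1–86 → 86 bp
  87–104 → 18 bp
  105–162 → 58 bp
  163–237 → 75 bp
Sorted largest to smallest: 86, 75, 58, 18 bp.

86, 75, 58, 18 bp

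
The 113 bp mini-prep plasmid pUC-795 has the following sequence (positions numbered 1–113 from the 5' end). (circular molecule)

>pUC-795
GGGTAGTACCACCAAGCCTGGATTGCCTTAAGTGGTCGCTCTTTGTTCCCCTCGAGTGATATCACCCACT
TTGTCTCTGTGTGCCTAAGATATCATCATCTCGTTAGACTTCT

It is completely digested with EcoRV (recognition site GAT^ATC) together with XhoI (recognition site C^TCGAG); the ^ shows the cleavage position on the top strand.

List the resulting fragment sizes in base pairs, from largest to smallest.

EcoRV sites (GATATC) start at positions 58, 89.
EcoRV cuts after base 3 of each site, so after positions 60, 91.
The XhoI site (CTCGAG) starts at position 51.
XhoI cuts after the first base of each site, so after position 51.
Combined cut positions: 51, 60, 91.
Circular molecule, 3 cuts → 3 fragments:
  52–60 → 9 bp
  61–91 → 31 bp
  92–113 then 1–51 → 22 + 51 = 73 bp
Sorted largest to smallest: 73, 31, 9 bp.

73, 31, 9 bp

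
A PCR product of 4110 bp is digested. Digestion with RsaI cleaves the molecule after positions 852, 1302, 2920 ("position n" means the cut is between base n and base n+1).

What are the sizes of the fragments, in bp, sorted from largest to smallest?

1618, 1190, 852, 450 bp

Linear molecule, 3 cuts → 4 fragments:
  852 − 0 = 852 bp
  1302 − 852 = 450 bp
  2920 − 1302 = 1618 bp
  4110 − 2920 = 1190 bp
Sorted largest to smallest: 1618, 1190, 852, 450 bp.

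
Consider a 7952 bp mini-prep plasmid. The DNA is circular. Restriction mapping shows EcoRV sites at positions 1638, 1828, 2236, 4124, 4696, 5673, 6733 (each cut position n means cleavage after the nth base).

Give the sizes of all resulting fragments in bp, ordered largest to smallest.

2857, 1888, 1060, 977, 572, 408, 190 bp

Circular molecule, 7 cuts → 7 fragments:
  1828 − 1638 = 190 bp
  2236 − 1828 = 408 bp
  4124 − 2236 = 1888 bp
  4696 − 4124 = 572 bp
  5673 − 4696 = 977 bp
  6733 − 5673 = 1060 bp
  wrap: 7952 − 6733 + 1638 = 2857 bp
Sorted largest to smallest: 2857, 1888, 1060, 977, 572, 408, 190 bp.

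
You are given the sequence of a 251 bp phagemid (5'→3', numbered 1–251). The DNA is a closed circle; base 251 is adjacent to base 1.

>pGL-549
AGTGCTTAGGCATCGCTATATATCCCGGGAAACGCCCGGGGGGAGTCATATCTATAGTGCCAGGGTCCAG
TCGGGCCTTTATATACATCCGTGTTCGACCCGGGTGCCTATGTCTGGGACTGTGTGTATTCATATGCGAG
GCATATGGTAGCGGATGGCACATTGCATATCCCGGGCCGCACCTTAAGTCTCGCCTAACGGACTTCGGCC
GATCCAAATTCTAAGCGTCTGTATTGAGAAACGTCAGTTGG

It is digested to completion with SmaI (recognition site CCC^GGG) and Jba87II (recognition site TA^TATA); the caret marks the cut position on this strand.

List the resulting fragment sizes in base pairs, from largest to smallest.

96, 72, 44, 20, 11, 8 bp

SmaI sites (CCCGGG) start at positions 24, 35, 99, 171.
SmaI cuts after base 3 of each site, so after positions 26, 37, 101, 173.
Jba87II sites (TATATA) start at positions 17, 80.
Jba87II cuts after base 2 of each site, so after positions 18, 81.
Combined cut positions: 18, 26, 37, 81, 101, 173.
Circular molecule, 6 cuts → 6 fragments:
  19–26 → 8 bp
  27–37 → 11 bp
  38–81 → 44 bp
  82–101 → 20 bp
  102–173 → 72 bp
  174–251 then 1–18 → 78 + 18 = 96 bp
Sorted largest to smallest: 96, 72, 44, 20, 11, 8 bp.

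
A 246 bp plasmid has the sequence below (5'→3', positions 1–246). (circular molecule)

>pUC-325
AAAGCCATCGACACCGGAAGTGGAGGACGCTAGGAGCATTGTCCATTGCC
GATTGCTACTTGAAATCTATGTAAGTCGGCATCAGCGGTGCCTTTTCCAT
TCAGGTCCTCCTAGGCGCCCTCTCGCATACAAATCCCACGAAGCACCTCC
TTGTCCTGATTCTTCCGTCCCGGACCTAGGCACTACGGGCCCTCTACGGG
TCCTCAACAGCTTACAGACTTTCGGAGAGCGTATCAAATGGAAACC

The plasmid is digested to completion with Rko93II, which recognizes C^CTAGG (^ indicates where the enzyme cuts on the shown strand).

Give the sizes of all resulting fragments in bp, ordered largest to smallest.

Rko93II sites (CCTAGG) start at positions 110, 175.
Rko93II cuts after the first base of each site, so after positions 110, 175.
Circular molecule, 2 cuts → 2 fragments:
  111–175 → 65 bp
  176–246 then 1–110 → 71 + 110 = 181 bp
Sorted largest to smallest: 181, 65 bp.

181, 65 bp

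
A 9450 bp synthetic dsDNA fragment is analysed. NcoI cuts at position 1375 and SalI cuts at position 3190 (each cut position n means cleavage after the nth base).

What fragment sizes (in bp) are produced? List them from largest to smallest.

6260, 1815, 1375 bp

Combined cut positions (sorted): 1375, 3190.
Linear molecule, 2 cuts → 3 fragments:
  1375 − 0 = 1375 bp
  3190 − 1375 = 1815 bp
  9450 − 3190 = 6260 bp
Sorted largest to smallest: 6260, 1815, 1375 bp.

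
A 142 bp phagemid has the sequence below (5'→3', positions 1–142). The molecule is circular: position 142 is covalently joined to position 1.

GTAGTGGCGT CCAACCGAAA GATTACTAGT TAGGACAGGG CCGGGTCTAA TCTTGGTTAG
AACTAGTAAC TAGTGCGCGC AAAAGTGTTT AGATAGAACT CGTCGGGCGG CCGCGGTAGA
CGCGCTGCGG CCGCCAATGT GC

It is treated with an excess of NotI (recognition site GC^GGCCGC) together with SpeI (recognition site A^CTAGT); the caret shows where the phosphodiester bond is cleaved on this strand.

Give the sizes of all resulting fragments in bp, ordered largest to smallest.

NotI sites (GCGGCCGC) start at positions 107, 127.
NotI cuts after base 2 of each site, so after positions 108, 128.
SpeI sites (ACTAGT) start at positions 25, 62, 69.
SpeI cuts after the first base of each site, so after positions 25, 62, 69.
Combined cut positions: 25, 62, 69, 108, 128.
Circular molecule, 5 cuts → 5 fragments:
  26–62 → 37 bp
  63–69 → 7 bp
  70–108 → 39 bp
  109–128 → 20 bp
  129–142 then 1–25 → 14 + 25 = 39 bp
Sorted largest to smallest: 39, 39, 37, 20, 7 bp.

39, 39, 37, 20, 7 bp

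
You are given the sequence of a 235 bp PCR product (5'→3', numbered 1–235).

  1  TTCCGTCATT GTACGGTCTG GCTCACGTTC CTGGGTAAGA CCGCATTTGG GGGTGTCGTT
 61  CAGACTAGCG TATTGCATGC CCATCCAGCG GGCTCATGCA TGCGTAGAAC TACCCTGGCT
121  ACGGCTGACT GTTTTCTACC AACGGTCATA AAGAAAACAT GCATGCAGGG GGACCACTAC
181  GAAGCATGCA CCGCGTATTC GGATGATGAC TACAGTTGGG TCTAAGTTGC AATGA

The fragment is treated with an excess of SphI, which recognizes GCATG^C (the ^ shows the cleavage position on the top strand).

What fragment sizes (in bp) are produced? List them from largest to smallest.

79, 63, 47, 23, 23 bp

SphI sites (GCATGC) start at positions 75, 98, 161, 184.
SphI cuts after base 5 of each site (before the last base), so after positions 79, 102, 165, 188.
Linear molecule, 4 cuts → 5 fragments:
  1–79 → 79 bp
  80–102 → 23 bp
  103–165 → 63 bp
  166–188 → 23 bp
  189–235 → 47 bp
Sorted largest to smallest: 79, 63, 47, 23, 23 bp.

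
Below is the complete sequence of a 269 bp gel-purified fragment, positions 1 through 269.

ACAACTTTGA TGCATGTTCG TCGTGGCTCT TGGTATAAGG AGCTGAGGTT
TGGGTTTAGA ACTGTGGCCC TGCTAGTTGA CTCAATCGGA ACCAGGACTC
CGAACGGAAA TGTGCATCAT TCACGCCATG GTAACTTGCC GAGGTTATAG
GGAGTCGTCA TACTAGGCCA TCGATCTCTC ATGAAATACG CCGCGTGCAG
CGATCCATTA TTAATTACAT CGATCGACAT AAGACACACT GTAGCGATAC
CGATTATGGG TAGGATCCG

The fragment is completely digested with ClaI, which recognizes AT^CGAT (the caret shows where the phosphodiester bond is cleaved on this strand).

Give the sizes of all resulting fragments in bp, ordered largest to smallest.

ClaI sites (ATCGAT) start at positions 170, 219.
ClaI cuts after base 2 of each site, so after positions 171, 220.
Linear molecule, 2 cuts → 3 fragments:
  1–171 → 171 bp
  172–220 → 49 bp
  221–269 → 49 bp
Sorted largest to smallest: 171, 49, 49 bp.

171, 49, 49 bp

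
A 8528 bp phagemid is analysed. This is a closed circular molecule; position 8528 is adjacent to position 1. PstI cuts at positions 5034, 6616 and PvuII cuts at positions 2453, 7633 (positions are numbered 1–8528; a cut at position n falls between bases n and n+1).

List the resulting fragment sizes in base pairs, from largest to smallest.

Combined cut positions (sorted): 2453, 5034, 6616, 7633.
Circular molecule, 4 cuts → 4 fragments:
  5034 − 2453 = 2581 bp
  6616 − 5034 = 1582 bp
  7633 − 6616 = 1017 bp
  wrap: 8528 − 7633 + 2453 = 3348 bp
Sorted largest to smallest: 3348, 2581, 1582, 1017 bp.

3348, 2581, 1582, 1017 bp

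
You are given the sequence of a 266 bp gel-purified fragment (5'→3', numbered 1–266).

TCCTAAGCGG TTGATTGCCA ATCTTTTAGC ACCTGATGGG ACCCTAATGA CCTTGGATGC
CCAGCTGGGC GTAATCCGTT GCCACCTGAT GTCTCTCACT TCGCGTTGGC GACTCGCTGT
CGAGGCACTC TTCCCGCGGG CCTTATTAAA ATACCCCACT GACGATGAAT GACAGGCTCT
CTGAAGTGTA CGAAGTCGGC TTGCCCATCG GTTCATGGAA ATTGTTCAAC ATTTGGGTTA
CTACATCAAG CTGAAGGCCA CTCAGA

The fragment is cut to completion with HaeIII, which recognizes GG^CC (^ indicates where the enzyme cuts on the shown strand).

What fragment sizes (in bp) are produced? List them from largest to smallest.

HaeIII sites (GGCC) start at positions 139, 256.
HaeIII cuts after base 2 of each site, so after positions 140, 257.
Linear molecule, 2 cuts → 3 fragments:
  1–140 → 140 bp
  141–257 → 117 bp
  258–266 → 9 bp
Sorted largest to smallest: 140, 117, 9 bp.

140, 117, 9 bp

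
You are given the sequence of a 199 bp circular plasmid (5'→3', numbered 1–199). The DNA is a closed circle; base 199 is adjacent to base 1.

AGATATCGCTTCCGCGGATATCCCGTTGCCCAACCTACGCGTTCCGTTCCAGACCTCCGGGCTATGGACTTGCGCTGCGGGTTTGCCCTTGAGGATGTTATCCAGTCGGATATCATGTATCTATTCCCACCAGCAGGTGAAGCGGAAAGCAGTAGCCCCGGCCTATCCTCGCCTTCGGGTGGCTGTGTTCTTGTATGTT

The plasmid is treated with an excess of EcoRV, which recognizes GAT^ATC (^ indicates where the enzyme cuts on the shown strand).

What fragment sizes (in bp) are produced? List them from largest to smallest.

92, 92, 15 bp

EcoRV sites (GATATC) start at positions 2, 17, 109.
EcoRV cuts after base 3 of each site, so after positions 4, 19, 111.
Circular molecule, 3 cuts → 3 fragments:
  5–19 → 15 bp
  20–111 → 92 bp
  112–199 then 1–4 → 88 + 4 = 92 bp
Sorted largest to smallest: 92, 92, 15 bp.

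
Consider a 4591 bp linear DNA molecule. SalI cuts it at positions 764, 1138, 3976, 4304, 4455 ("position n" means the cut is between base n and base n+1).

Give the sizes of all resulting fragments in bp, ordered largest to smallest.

Linear molecule, 5 cuts → 6 fragments:
  764 − 0 = 764 bp
  1138 − 764 = 374 bp
  3976 − 1138 = 2838 bp
  4304 − 3976 = 328 bp
  4455 − 4304 = 151 bp
  4591 − 4455 = 136 bp
Sorted largest to smallest: 2838, 764, 374, 328, 151, 136 bp.

2838, 764, 374, 328, 151, 136 bp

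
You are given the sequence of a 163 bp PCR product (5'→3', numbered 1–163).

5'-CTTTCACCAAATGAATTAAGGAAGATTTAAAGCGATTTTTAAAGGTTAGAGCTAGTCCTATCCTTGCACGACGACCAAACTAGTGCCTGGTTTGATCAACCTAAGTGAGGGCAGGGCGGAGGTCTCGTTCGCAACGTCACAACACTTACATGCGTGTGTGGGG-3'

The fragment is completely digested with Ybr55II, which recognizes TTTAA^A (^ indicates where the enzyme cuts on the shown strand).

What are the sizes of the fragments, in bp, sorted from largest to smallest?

121, 30, 12 bp

Ybr55II sites (TTTAAA) start at positions 26, 38.
Ybr55II cuts after base 5 of each site (before the last base), so after positions 30, 42.
Linear molecule, 2 cuts → 3 fragments:
  1–30 → 30 bp
  31–42 → 12 bp
  43–163 → 121 bp
Sorted largest to smallest: 121, 30, 12 bp.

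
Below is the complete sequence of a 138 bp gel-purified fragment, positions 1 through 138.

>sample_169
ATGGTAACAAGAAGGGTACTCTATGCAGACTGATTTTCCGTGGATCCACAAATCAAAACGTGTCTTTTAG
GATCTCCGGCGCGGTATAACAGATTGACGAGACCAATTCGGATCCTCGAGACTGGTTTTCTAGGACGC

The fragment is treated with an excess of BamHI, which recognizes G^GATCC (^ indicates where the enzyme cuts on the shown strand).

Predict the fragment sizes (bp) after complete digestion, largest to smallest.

BamHI sites (GGATCC) start at positions 42, 110.
BamHI cuts after the first base of each site, so after positions 42, 110.
Linear molecule, 2 cuts → 3 fragments:
  1–42 → 42 bp
  43–110 → 68 bp
  111–138 → 28 bp
Sorted largest to smallest: 68, 42, 28 bp.

68, 42, 28 bp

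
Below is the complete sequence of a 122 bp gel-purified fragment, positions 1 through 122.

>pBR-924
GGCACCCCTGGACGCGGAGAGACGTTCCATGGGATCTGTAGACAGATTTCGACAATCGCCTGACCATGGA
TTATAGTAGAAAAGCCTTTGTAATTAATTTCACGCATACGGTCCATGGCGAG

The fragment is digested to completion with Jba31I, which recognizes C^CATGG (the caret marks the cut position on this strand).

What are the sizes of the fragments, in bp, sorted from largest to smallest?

49, 37, 27, 9 bp

Jba31I sites (CCATGG) start at positions 27, 64, 113.
Jba31I cuts after the first base of each site, so after positions 27, 64, 113.
Linear molecule, 3 cuts → 4 fragments:
  1–27 → 27 bp
  28–64 → 37 bp
  65–113 → 49 bp
  114–122 → 9 bp
Sorted largest to smallest: 49, 37, 27, 9 bp.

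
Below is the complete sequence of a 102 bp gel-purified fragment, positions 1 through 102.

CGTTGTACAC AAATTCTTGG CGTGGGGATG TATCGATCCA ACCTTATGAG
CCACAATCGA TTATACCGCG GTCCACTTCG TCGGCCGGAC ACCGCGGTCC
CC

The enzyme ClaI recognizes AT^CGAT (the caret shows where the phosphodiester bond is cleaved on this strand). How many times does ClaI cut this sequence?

2

ATCGAT occurs starting at positions 32, 56.
ClaI cuts at 2 sites.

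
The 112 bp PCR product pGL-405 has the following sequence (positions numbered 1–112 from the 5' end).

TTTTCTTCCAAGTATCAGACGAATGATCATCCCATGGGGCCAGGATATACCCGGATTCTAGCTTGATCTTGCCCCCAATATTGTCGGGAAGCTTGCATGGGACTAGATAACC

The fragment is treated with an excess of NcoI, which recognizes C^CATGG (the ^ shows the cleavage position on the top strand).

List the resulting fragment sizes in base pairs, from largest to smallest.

The NcoI site (CCATGG) starts at position 32.
NcoI cuts after the first base of each site, so after position 32.
Linear molecule, 1 cut → 2 fragments:
  1–32 → 32 bp
  33–112 → 80 bp
Sorted largest to smallest: 80, 32 bp.

80, 32 bp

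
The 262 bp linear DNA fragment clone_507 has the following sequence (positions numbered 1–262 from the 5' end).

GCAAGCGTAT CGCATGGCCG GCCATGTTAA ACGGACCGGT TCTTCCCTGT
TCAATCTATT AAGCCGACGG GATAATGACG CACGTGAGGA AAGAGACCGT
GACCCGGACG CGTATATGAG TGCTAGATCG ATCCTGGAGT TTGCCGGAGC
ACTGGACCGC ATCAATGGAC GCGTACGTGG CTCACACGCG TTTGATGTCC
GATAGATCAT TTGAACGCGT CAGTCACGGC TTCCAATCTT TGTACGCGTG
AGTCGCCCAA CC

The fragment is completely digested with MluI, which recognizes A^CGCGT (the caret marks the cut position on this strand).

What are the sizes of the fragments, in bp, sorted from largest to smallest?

108, 61, 29, 29, 18, 17 bp

MluI sites (ACGCGT) start at positions 108, 169, 186, 215, 244.
MluI cuts after the first base of each site, so after positions 108, 169, 186, 215, 244.
Linear molecule, 5 cuts → 6 fragments:
  1–108 → 108 bp
  109–169 → 61 bp
  170–186 → 17 bp
  187–215 → 29 bp
  216–244 → 29 bp
  245–262 → 18 bp
Sorted largest to smallest: 108, 61, 29, 29, 18, 17 bp.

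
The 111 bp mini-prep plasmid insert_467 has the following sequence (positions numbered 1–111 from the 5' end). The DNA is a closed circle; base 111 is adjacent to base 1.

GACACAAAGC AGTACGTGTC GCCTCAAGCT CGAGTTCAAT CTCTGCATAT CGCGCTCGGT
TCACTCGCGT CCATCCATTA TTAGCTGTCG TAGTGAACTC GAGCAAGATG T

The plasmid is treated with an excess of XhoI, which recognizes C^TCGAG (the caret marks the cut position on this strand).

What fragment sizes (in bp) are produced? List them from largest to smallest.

XhoI sites (CTCGAG) start at positions 29, 98.
XhoI cuts after the first base of each site, so after positions 29, 98.
Circular molecule, 2 cuts → 2 fragments:
  30–98 → 69 bp
  99–111 then 1–29 → 13 + 29 = 42 bp
Sorted largest to smallest: 69, 42 bp.

69, 42 bp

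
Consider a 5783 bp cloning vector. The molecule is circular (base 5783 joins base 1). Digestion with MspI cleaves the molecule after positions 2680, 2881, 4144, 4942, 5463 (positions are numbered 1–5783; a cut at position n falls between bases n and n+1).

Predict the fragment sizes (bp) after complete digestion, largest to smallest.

3000, 1263, 798, 521, 201 bp

Circular molecule, 5 cuts → 5 fragments:
  2881 − 2680 = 201 bp
  4144 − 2881 = 1263 bp
  4942 − 4144 = 798 bp
  5463 − 4942 = 521 bp
  wrap: 5783 − 5463 + 2680 = 3000 bp
Sorted largest to smallest: 3000, 1263, 798, 521, 201 bp.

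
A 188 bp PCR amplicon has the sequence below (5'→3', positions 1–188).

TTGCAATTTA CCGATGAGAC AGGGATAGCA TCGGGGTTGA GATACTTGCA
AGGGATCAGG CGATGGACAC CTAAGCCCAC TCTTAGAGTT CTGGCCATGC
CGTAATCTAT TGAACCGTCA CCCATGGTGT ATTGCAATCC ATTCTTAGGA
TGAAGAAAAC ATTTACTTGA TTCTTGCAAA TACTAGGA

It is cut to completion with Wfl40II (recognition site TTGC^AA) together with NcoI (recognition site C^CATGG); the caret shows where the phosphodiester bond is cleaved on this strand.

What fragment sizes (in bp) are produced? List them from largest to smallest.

Wfl40II sites (TTGCAA) start at positions 1, 46, 132, 174.
Wfl40II cuts after base 4 of each site, so after positions 4, 49, 135, 177.
The NcoI site (CCATGG) starts at position 122.
NcoI cuts after the first base of each site, so after position 122.
Combined cut positions: 4, 49, 122, 135, 177.
Linear molecule, 5 cuts → 6 fragments:
  1–4 → 4 bp
  5–49 → 45 bp
  50–122 → 73 bp
  123–135 → 13 bp
  136–177 → 42 bp
  178–188 → 11 bp
Sorted largest to smallest: 73, 45, 42, 13, 11, 4 bp.

73, 45, 42, 13, 11, 4 bp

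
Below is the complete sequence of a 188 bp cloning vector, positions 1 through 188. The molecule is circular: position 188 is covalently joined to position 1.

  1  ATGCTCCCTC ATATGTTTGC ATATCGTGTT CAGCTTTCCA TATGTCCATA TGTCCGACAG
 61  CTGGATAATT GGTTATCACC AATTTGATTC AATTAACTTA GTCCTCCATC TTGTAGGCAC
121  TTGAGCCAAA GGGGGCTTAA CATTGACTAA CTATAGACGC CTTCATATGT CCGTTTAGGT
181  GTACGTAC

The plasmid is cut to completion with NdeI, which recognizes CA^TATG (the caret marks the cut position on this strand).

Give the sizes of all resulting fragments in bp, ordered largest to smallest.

NdeI sites (CATATG) start at positions 10, 39, 47, 164.
NdeI cuts after base 2 of each site, so after positions 11, 40, 48, 165.
Circular molecule, 4 cuts → 4 fragments:
  12–40 → 29 bp
  41–48 → 8 bp
  49–165 → 117 bp
  166–188 then 1–11 → 23 + 11 = 34 bp
Sorted largest to smallest: 117, 34, 29, 8 bp.

117, 34, 29, 8 bp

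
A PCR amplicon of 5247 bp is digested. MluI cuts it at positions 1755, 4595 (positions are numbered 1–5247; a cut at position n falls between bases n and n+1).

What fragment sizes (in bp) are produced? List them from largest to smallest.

Linear molecule, 2 cuts → 3 fragments:
  1755 − 0 = 1755 bp
  4595 − 1755 = 2840 bp
  5247 − 4595 = 652 bp
Sorted largest to smallest: 2840, 1755, 652 bp.

2840, 1755, 652 bp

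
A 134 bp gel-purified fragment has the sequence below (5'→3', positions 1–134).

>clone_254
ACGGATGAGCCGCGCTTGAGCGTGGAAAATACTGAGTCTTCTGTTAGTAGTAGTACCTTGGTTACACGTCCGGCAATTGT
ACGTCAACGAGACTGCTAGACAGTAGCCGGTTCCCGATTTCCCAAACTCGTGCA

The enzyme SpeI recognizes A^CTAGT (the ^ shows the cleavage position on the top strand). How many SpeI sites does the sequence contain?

0

No occurrence of ACTAGT is present in the sequence.
SpeI does not cut: 0 sites.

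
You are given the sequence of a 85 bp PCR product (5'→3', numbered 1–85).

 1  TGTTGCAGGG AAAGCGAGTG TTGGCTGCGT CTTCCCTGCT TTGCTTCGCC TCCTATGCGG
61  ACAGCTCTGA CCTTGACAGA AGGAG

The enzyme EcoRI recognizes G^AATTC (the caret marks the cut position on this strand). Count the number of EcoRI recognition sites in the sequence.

No occurrence of GAATTC is present in the sequence.
EcoRI does not cut: 0 sites.

0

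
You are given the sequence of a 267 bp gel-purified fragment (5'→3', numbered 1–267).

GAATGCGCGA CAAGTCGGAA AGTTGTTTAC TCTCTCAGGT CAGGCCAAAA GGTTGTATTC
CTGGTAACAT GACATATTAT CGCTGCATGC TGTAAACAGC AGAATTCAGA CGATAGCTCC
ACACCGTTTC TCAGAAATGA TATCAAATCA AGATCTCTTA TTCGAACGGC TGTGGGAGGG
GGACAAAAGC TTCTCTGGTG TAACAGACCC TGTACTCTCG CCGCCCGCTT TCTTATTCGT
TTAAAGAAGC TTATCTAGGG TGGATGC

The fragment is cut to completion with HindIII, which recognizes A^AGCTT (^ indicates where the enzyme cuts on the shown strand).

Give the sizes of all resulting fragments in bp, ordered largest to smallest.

HindIII sites (AAGCTT) start at positions 187, 247.
HindIII cuts after the first base of each site, so after positions 187, 247.
Linear molecule, 2 cuts → 3 fragments:
  1–187 → 187 bp
  188–247 → 60 bp
  248–267 → 20 bp
Sorted largest to smallest: 187, 60, 20 bp.

187, 60, 20 bp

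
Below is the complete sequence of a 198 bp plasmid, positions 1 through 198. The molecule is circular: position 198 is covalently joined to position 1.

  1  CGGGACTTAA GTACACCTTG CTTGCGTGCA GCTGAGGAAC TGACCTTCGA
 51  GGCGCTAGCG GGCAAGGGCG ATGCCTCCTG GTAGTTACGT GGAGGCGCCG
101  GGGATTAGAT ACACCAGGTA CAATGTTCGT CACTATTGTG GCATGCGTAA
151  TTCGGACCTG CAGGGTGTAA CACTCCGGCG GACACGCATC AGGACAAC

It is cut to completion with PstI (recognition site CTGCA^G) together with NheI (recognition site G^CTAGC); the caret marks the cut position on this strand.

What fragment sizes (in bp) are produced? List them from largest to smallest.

The PstI site (CTGCAG) starts at position 158.
PstI cuts after base 5 of each site (before the last base), so after position 162.
The NheI site (GCTAGC) starts at position 54.
NheI cuts after the first base of each site, so after position 54.
Combined cut positions: 54, 162.
Circular molecule, 2 cuts → 2 fragments:
  55–162 → 108 bp
  163–198 then 1–54 → 36 + 54 = 90 bp
Sorted largest to smallest: 108, 90 bp.

108, 90 bp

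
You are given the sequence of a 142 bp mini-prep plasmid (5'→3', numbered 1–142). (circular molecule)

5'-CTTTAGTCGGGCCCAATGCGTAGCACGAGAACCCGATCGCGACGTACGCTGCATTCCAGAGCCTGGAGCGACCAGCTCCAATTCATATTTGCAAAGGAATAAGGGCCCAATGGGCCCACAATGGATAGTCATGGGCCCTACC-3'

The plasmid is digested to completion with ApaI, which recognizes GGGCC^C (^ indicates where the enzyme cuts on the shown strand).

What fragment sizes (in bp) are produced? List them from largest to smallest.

ApaI sites (GGGCCC) start at positions 9, 103, 112, 133.
ApaI cuts after base 5 of each site (before the last base), so after positions 13, 107, 116, 137.
Circular molecule, 4 cuts → 4 fragments:
  14–107 → 94 bp
  108–116 → 9 bp
  117–137 → 21 bp
  138–142 then 1–13 → 5 + 13 = 18 bp
Sorted largest to smallest: 94, 21, 18, 9 bp.

94, 21, 18, 9 bp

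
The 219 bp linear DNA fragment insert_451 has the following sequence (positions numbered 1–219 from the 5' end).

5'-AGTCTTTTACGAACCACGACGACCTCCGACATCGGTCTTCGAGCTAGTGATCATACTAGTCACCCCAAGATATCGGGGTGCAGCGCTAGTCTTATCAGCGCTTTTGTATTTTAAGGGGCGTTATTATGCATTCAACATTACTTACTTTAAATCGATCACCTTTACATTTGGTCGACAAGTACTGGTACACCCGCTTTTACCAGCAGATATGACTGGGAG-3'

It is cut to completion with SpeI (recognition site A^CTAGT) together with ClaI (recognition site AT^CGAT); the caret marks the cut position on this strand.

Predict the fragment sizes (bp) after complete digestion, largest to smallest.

The SpeI site (ACTAGT) starts at position 55.
SpeI cuts after the first base of each site, so after position 55.
The ClaI site (ATCGAT) starts at position 151.
ClaI cuts after base 2 of each site, so after position 152.
Combined cut positions: 55, 152.
Linear molecule, 2 cuts → 3 fragments:
  1–55 → 55 bp
  56–152 → 97 bp
  153–219 → 67 bp
Sorted largest to smallest: 97, 67, 55 bp.

97, 67, 55 bp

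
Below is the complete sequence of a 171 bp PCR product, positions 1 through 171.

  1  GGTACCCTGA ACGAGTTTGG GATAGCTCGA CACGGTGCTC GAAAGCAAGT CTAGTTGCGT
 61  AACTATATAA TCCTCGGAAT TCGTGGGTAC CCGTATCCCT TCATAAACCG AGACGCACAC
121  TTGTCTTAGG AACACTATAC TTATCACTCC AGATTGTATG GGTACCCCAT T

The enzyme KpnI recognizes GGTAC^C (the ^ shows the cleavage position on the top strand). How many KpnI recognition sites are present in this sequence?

3

GGTACC occurs starting at positions 1, 86, 161.
KpnI cuts at 3 sites.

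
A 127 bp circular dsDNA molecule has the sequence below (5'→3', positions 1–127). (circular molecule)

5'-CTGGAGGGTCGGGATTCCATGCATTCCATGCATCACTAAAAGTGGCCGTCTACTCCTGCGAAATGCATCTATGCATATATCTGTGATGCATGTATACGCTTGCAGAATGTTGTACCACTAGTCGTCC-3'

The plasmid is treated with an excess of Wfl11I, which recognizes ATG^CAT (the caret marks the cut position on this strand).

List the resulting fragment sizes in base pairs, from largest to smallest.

Wfl11I sites (ATGCAT) start at positions 19, 28, 63, 71, 86.
Wfl11I cuts after base 3 of each site, so after positions 21, 30, 65, 73, 88.
Circular molecule, 5 cuts → 5 fragments:
  22–30 → 9 bp
  31–65 → 35 bp
  66–73 → 8 bp
  74–88 → 15 bp
  89–127 then 1–21 → 39 + 21 = 60 bp
Sorted largest to smallest: 60, 35, 15, 9, 8 bp.

60, 35, 15, 9, 8 bp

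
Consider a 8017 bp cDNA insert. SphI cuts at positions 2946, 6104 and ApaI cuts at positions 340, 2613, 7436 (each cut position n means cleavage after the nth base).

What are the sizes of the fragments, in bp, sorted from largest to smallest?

Combined cut positions (sorted): 340, 2613, 2946, 6104, 7436.
Linear molecule, 5 cuts → 6 fragments:
  340 − 0 = 340 bp
  2613 − 340 = 2273 bp
  2946 − 2613 = 333 bp
  6104 − 2946 = 3158 bp
  7436 − 6104 = 1332 bp
  8017 − 7436 = 581 bp
Sorted largest to smallest: 3158, 2273, 1332, 581, 340, 333 bp.

3158, 2273, 1332, 581, 340, 333 bp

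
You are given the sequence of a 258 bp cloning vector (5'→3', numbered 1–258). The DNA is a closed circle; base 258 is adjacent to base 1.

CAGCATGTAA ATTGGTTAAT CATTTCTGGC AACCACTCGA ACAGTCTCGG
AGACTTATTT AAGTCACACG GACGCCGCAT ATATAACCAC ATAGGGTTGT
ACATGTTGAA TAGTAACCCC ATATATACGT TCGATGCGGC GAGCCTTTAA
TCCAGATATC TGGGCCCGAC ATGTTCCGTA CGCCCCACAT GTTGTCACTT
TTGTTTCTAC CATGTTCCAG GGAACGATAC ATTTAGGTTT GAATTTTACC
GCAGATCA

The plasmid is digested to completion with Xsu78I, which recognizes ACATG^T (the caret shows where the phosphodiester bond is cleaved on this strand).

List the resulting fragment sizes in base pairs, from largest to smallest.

172, 68, 18 bp

Xsu78I sites (ACATGT) start at positions 101, 169, 187.
Xsu78I cuts after base 5 of each site (before the last base), so after positions 105, 173, 191.
Circular molecule, 3 cuts → 3 fragments:
  106–173 → 68 bp
  174–191 → 18 bp
  192–258 then 1–105 → 67 + 105 = 172 bp
Sorted largest to smallest: 172, 68, 18 bp.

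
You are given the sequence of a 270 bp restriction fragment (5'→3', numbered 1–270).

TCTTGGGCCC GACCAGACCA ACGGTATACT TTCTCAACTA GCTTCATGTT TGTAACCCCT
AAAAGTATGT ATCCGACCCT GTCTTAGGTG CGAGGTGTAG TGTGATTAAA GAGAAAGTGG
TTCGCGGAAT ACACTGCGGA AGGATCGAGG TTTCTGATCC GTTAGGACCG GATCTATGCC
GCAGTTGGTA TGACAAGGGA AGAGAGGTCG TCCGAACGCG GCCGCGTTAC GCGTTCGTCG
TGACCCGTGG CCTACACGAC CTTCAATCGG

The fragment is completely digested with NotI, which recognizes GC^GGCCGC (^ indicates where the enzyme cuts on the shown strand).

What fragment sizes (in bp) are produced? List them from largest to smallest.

219, 51 bp

The NotI site (GCGGCCGC) starts at position 218.
NotI cuts after base 2 of each site, so after position 219.
Linear molecule, 1 cut → 2 fragments:
  1–219 → 219 bp
  220–270 → 51 bp
Sorted largest to smallest: 219, 51 bp.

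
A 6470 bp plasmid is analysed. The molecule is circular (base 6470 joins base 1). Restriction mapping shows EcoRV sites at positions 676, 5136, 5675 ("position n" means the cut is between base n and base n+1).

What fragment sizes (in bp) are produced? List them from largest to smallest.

4460, 1471, 539 bp

Circular molecule, 3 cuts → 3 fragments:
  5136 − 676 = 4460 bp
  5675 − 5136 = 539 bp
  wrap: 6470 − 5675 + 676 = 1471 bp
Sorted largest to smallest: 4460, 1471, 539 bp.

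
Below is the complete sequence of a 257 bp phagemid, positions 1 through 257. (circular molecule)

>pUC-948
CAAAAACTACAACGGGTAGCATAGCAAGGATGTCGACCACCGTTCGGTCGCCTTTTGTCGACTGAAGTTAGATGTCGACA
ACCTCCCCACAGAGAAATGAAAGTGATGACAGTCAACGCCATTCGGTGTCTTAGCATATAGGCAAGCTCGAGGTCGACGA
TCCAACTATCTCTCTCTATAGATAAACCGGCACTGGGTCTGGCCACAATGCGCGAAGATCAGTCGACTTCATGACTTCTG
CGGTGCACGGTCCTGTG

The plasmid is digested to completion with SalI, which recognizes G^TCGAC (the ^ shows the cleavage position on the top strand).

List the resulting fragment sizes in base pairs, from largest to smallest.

SalI sites (GTCGAC) start at positions 32, 57, 74, 153, 222.
SalI cuts after the first base of each site, so after positions 32, 57, 74, 153, 222.
Circular molecule, 5 cuts → 5 fragments:
  33–57 → 25 bp
  58–74 → 17 bp
  75–153 → 79 bp
  154–222 → 69 bp
  223–257 then 1–32 → 35 + 32 = 67 bp
Sorted largest to smallest: 79, 69, 67, 25, 17 bp.

79, 69, 67, 25, 17 bp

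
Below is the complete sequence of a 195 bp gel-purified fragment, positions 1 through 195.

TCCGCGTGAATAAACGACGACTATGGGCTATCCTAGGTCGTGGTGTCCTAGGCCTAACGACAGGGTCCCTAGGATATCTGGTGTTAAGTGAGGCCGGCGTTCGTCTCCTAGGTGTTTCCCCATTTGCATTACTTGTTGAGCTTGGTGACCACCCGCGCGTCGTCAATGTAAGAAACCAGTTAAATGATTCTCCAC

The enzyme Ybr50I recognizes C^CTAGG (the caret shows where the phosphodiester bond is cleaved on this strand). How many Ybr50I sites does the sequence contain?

CCTAGG occurs starting at positions 32, 47, 68, 107.
Ybr50I cuts at 4 sites.

4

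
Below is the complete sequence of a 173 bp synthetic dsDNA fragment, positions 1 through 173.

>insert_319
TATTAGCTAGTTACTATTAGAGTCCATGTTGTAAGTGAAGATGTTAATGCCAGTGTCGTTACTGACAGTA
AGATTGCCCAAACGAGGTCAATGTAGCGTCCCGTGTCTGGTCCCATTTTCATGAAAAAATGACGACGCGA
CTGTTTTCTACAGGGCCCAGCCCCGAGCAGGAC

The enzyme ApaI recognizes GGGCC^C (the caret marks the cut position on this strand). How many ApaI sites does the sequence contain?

GGGCCC occurs starting at position 153.
ApaI cuts at 1 site.

1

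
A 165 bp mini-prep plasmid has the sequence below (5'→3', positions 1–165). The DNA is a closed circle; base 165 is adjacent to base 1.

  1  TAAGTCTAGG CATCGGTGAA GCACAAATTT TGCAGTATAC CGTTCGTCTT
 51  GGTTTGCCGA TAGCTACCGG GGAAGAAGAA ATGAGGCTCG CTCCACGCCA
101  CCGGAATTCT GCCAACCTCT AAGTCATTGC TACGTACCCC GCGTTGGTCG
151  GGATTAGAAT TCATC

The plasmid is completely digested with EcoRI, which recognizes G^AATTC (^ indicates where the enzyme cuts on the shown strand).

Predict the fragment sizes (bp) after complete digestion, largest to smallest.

EcoRI sites (GAATTC) start at positions 104, 157.
EcoRI cuts after the first base of each site, so after positions 104, 157.
Circular molecule, 2 cuts → 2 fragments:
  105–157 → 53 bp
  158–165 then 1–104 → 8 + 104 = 112 bp
Sorted largest to smallest: 112, 53 bp.

112, 53 bp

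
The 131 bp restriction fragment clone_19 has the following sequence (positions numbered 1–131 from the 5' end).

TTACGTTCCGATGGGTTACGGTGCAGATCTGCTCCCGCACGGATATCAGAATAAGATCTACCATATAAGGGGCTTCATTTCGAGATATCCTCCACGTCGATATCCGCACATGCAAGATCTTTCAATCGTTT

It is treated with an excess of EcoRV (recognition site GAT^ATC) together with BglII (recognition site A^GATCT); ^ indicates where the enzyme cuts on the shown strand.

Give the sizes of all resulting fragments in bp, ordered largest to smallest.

EcoRV sites (GATATC) start at positions 42, 84, 99.
EcoRV cuts after base 3 of each site, so after positions 44, 86, 101.
BglII sites (AGATCT) start at positions 25, 54, 115.
BglII cuts after the first base of each site, so after positions 25, 54, 115.
Combined cut positions: 25, 44, 54, 86, 101, 115.
Linear molecule, 6 cuts → 7 fragments:
  1–25 → 25 bp
  26–44 → 19 bp
  45–54 → 10 bp
  55–86 → 32 bp
  87–101 → 15 bp
  102–115 → 14 bp
  116–131 → 16 bp
Sorted largest to smallest: 32, 25, 19, 16, 15, 14, 10 bp.

32, 25, 19, 16, 15, 14, 10 bp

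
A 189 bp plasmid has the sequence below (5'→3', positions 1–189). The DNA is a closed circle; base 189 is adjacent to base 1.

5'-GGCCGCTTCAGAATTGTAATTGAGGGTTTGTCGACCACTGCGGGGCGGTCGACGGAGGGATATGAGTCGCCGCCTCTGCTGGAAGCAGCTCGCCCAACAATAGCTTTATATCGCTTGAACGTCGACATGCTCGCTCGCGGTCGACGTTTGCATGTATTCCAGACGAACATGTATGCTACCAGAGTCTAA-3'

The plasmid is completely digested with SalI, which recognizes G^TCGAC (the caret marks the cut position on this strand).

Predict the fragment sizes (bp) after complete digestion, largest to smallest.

SalI sites (GTCGAC) start at positions 30, 48, 121, 140.
SalI cuts after the first base of each site, so after positions 30, 48, 121, 140.
Circular molecule, 4 cuts → 4 fragments:
  31–48 → 18 bp
  49–121 → 73 bp
  122–140 → 19 bp
  141–189 then 1–30 → 49 + 30 = 79 bp
Sorted largest to smallest: 79, 73, 19, 18 bp.

79, 73, 19, 18 bp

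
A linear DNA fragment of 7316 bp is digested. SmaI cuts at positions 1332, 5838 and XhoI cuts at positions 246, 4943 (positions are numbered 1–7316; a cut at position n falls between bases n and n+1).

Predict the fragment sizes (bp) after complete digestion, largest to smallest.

3611, 1478, 1086, 895, 246 bp

Combined cut positions (sorted): 246, 1332, 4943, 5838.
Linear molecule, 4 cuts → 5 fragments:
  246 − 0 = 246 bp
  1332 − 246 = 1086 bp
  4943 − 1332 = 3611 bp
  5838 − 4943 = 895 bp
  7316 − 5838 = 1478 bp
Sorted largest to smallest: 3611, 1478, 1086, 895, 246 bp.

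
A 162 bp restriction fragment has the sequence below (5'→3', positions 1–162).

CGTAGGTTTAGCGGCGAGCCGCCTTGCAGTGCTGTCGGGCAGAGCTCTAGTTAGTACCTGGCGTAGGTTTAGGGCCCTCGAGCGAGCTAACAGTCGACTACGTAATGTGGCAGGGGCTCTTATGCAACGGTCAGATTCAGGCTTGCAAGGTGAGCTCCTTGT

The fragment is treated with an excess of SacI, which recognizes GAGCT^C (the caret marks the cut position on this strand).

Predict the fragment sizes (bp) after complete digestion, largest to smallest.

SacI sites (GAGCTC) start at positions 42, 152.
SacI cuts after base 5 of each site (before the last base), so after positions 46, 156.
Linear molecule, 2 cuts → 3 fragments:
  1–46 → 46 bp
  47–156 → 110 bp
  157–162 → 6 bp
Sorted largest to smallest: 110, 46, 6 bp.

110, 46, 6 bp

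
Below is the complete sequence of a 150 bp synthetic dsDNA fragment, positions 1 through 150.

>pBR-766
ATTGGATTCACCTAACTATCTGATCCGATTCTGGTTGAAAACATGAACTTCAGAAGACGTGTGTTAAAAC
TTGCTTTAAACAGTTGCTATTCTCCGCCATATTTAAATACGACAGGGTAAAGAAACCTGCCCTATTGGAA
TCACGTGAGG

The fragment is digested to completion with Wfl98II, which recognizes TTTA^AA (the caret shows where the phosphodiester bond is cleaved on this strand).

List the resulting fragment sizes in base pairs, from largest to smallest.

Wfl98II sites (TTTAAA) start at positions 75, 102.
Wfl98II cuts after base 4 of each site, so after positions 78, 105.
Linear molecule, 2 cuts → 3 fragments:
  1–78 → 78 bp
  79–105 → 27 bp
  106–150 → 45 bp
Sorted largest to smallest: 78, 45, 27 bp.

78, 45, 27 bp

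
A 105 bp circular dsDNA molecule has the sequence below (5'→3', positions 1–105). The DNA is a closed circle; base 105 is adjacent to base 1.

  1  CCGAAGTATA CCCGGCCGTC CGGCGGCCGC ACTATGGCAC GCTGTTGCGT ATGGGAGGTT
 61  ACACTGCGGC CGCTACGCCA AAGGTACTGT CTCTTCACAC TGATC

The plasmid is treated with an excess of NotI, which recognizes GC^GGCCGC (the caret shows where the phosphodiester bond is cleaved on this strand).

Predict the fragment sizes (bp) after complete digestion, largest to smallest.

NotI sites (GCGGCCGC) start at positions 23, 66.
NotI cuts after base 2 of each site, so after positions 24, 67.
Circular molecule, 2 cuts → 2 fragments:
  25–67 → 43 bp
  68–105 then 1–24 → 38 + 24 = 62 bp
Sorted largest to smallest: 62, 43 bp.

62, 43 bp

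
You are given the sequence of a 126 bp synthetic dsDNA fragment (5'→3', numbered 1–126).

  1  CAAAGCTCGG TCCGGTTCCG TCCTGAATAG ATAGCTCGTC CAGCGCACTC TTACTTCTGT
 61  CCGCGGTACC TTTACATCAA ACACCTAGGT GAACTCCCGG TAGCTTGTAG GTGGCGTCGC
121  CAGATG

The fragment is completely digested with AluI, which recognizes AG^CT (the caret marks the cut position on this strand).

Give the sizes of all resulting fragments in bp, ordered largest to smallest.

69, 29, 23, 5 bp

AluI sites (AGCT) start at positions 4, 33, 102.
AluI cuts after base 2 of each site, so after positions 5, 34, 103.
Linear molecule, 3 cuts → 4 fragments:
  1–5 → 5 bp
  6–34 → 29 bp
  35–103 → 69 bp
  104–126 → 23 bp
Sorted largest to smallest: 69, 29, 23, 5 bp.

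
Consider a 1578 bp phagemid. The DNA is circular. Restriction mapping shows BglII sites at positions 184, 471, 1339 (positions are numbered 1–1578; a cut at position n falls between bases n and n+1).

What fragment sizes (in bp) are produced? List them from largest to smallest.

868, 423, 287 bp

Circular molecule, 3 cuts → 3 fragments:
  471 − 184 = 287 bp
  1339 − 471 = 868 bp
  wrap: 1578 − 1339 + 184 = 423 bp
Sorted largest to smallest: 868, 423, 287 bp.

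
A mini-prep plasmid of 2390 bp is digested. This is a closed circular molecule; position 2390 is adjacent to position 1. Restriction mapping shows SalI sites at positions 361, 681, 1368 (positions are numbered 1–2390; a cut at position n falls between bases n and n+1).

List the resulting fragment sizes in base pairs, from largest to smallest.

1383, 687, 320 bp

Circular molecule, 3 cuts → 3 fragments:
  681 − 361 = 320 bp
  1368 − 681 = 687 bp
  wrap: 2390 − 1368 + 361 = 1383 bp
Sorted largest to smallest: 1383, 687, 320 bp.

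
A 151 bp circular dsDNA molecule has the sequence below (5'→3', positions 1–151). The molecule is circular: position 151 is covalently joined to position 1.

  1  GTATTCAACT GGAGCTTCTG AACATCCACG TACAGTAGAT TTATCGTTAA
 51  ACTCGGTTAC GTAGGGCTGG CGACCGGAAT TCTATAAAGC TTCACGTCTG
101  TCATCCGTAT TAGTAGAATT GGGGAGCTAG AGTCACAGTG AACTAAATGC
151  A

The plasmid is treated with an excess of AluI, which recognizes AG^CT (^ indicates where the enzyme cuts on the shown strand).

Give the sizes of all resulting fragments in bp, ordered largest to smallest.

AluI sites (AGCT) start at positions 13, 88, 125.
AluI cuts after base 2 of each site, so after positions 14, 89, 126.
Circular molecule, 3 cuts → 3 fragments:
  15–89 → 75 bp
  90–126 → 37 bp
  127–151 then 1–14 → 25 + 14 = 39 bp
Sorted largest to smallest: 75, 39, 37 bp.

75, 39, 37 bp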